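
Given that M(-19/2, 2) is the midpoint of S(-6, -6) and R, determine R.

Using the midpoint formula: M = ((x1 + x2)/2, (y1 + y2)/2)
We know M = (-19/2, 2) and S = (-6, -6)
For x: -19/2 = (-6 + x2)/2, so x2 = 2*-19/2 - -6 = -13
For y: 2 = (-6 + y2)/2, so y2 = 2*2 - -6 = 10
R = (-13, 10)

(-13, 10)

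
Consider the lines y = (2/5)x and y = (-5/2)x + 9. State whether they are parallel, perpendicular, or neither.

Slope of line 1: m1 = 2/5
Slope of line 2: m2 = -5/2
Two lines are perpendicular when the product of their slopes is -1 (negative reciprocals).
m1 * m2 = (2/5) * (-5/2) = -1, confirming perpendicularity.

Perpendicular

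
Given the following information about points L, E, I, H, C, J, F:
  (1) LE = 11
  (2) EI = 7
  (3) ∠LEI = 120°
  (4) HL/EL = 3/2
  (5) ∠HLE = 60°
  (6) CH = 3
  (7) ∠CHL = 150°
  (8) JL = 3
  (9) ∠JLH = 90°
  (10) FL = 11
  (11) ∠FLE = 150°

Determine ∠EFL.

Step 1: By the law of cosines on triangle FLE: FE² = 11² + 11² − 2·11·11·cos(150°) = 451.58, so FE ≈ 21.25.
Step 2: By the inverse law of cosines on triangle EFL: cos(∠EFL) = (21.25² + 11² − 11²) / (2·21.25·11) = 451.58/467.51 = 0.9659, so ∠EFL = 15°.

Therefore, the measure of angle ∠EFL = 15°.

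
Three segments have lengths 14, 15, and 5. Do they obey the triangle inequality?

For three segments to close into a triangle, no single side can be as long as the other two combined.
The longest side is 15, and 5 + 14 = 19 > 15.
A triangle can be formed.

Yes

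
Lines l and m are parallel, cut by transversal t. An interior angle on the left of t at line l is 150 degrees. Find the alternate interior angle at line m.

Alternate interior angles formed by parallel lines and a transversal are equal.
The given angle is 150 degrees.
The alternate interior angle = 150 degrees.

150 degrees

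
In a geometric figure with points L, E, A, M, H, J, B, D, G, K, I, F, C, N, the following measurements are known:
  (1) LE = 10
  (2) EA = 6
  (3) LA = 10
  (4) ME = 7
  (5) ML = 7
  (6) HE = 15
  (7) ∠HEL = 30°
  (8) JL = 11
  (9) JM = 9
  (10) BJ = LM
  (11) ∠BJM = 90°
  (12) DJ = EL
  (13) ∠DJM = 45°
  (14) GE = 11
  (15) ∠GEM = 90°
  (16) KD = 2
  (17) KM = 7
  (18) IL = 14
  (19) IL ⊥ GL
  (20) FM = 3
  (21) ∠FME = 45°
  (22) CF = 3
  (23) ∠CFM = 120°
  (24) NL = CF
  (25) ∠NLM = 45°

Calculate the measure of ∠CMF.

Step 1: By the law of cosines on triangle MFC: MC² = 3² + 3² − 2·3·3·cos(120°) = 27, so MC = 3·√3.
Step 2: By the inverse law of cosines on triangle CMF: cos(∠CMF) = ((3·√3)² + 3² − 3²) / (2·3·√3·3) = 27/31.18 = 0.866, so ∠CMF = 30°.

Therefore, the measure of angle ∠CMF = 30°.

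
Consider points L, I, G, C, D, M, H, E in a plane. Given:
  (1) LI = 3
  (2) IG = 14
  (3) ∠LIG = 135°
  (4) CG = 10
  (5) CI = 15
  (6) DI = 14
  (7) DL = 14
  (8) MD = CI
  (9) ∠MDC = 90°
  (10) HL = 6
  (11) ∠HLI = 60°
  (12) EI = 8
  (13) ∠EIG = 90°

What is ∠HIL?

Step 1: By the law of cosines on triangle ILH: IH² = 3² + 6² − 2·3·6·cos(60°) = 27, so IH = 3·√3.
Step 2: By the inverse law of cosines on triangle HIL: cos(∠HIL) = ((3·√3)² + 3² − 6²) / (2·3·√3·3) = 0/31.18 = 0, so ∠HIL = 90°.

Therefore, the measure of angle ∠HIL = 90°.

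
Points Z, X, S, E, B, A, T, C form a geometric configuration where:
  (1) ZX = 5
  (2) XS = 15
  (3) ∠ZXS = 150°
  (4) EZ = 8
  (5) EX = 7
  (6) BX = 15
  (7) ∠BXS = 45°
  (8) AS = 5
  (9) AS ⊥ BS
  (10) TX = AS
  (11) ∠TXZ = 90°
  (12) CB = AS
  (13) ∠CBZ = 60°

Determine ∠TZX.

From the given relations: TX = AS = 5.
Step 1: By the law of cosines on triangle ZXT: ZT² = 5² + 5² − 2·5·5·cos(90°) = 50, so ZT = 5·√2.
Step 2: By the inverse law of cosines on triangle TZX: cos(∠TZX) = ((5·√2)² + 5² − 5²) / (2·5·√2·5) = 50/70.71 = 0.7071, so ∠TZX = 45°.

Therefore, the measure of angle ∠TZX = 45°.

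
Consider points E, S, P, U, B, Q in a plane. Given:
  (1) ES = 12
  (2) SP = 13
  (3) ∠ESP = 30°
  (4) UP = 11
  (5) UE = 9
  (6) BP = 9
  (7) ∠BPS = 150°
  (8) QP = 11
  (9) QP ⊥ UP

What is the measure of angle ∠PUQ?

Step 1: By the law of cosines on triangle UPQ: UQ² = 11² + 11² − 2·11·11·cos(90°) = 242, so UQ = 11·√2.
Step 2: By the inverse law of cosines on triangle PUQ: cos(∠PUQ) = (11² + (11·√2)² − 11²) / (2·11·11·√2) = 242/342.24 = 0.7071, so ∠PUQ = 45°.

Therefore, the measure of angle ∠PUQ = 45°.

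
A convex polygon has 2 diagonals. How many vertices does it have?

Using d = n(n - 3)/2, we solve 2 = n(n - 3)/2.
So n(n - 3) = 4.
Testing n = 4: 4 * 1 = 4 = 4. Correct.
The polygon has 4 sides.

4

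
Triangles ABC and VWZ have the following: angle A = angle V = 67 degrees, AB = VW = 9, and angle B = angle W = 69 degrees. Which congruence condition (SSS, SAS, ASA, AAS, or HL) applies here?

Consider the given information: angle A = angle V = 67 degrees, AB = VW = 9, and angle B = angle W = 69 degrees
This is not SSS or AAS: SSS requires all three pairs of sides, but we don't have that. AAS requires two angles and a non-included side.
The correct criterion is ASA. Two pairs of corresponding angles and the included side are equal (Angle-Side-Angle).

ASA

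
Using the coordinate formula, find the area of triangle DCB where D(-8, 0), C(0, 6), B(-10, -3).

The Shoelace formula computes the area from vertex coordinates by summing cross products.
For vertices (-8,0), (0,6), (-10,-3):
Signed sum = -8*6 - 0*0 + 0*-3 - -10*6 + -10*0 - -8*-3
= -48 + 60 + -24 = -12
Area = (1/2)|-12| = 6.

6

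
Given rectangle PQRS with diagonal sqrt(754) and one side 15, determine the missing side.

b = sqrt(d^2 - a^2) = sqrt(754 - 225) = sqrt(529) = 23

23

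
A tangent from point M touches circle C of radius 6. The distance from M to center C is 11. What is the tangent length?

tangent = √(d² - r²) = √(11² - 6²) = √(121 - 36) = √85 = sqrt(85)

sqrt(85)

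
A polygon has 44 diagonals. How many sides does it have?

Using d = n(n - 3)/2, we solve 44 = n(n - 3)/2.
So n(n - 3) = 88.
Testing n = 11: 11 * 8 = 88 = 88. Correct.
The polygon has 11 sides.

11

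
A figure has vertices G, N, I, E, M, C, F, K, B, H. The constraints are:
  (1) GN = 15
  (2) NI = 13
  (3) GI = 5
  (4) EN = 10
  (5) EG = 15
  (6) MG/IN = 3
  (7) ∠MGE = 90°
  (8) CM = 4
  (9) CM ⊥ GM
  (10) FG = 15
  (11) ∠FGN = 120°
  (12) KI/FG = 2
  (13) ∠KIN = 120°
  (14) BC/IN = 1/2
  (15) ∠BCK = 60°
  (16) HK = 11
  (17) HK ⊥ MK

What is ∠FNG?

Step 1: By the law of cosines on triangle NGF: NF² = 15² + 15² − 2·15·15·cos(120°) = 675, so NF = 15·√3.
Step 2: By the inverse law of cosines on triangle FNG: cos(∠FNG) = ((15·√3)² + 15² − 15²) / (2·15·√3·15) = 675/779.42 = 0.866, so ∠FNG = 30°.

Therefore, the measure of angle ∠FNG = 30°.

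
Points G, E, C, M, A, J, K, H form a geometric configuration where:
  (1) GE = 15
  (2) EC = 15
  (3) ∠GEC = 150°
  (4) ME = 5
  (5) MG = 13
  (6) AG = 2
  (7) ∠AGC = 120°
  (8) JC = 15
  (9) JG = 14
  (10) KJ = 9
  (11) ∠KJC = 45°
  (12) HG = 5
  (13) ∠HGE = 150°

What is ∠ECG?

Step 1: By the law of cosines on triangle CEG: CG² = 15² + 15² − 2·15·15·cos(150°) = 839.71, so CG ≈ 28.98.
Step 2: By the inverse law of cosines on triangle ECG: cos(∠ECG) = (15² + 28.98² − 15²) / (2·15·28.98) = 839.71/869.33 = 0.9659, so ∠ECG = 15°.

Therefore, the measure of angle ∠ECG = 15°.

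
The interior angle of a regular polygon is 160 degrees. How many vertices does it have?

Exterior angle = 180 - 160 = 20. n = 360 / 20 = 18.

18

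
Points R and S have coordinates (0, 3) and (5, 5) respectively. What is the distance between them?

The horizontal distance is |5 - 0| = 5 and the vertical distance is |5 - 3| = 2.
By the Pythagorean theorem, d = sqrt(5^2 + 2^2) = sqrt(29).

sqrt(29)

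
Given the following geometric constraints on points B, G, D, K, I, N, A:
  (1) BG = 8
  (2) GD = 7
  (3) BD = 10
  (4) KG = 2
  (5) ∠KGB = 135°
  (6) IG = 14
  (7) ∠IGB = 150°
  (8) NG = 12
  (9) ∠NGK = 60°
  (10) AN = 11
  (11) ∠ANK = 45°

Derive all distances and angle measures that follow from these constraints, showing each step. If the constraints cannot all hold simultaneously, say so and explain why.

The constraints are consistent.

Step 1: From BG = 8, GK = 2, and ∠BGK = 135°, by the law of cosines:
  BK² = BG² + GK² - 2·BG·GK·cos(135°) = 64 + 4 + 22.63 = 90.63
  BK ≈ 9.52

Step 2: From BG = 8, GI = 14, and ∠BGI = 150°, by the law of cosines:
  BI² = BG² + GI² - 2·BG·GI·cos(150°) = 64 + 196 + 194 = 454
  BI ≈ 21.31

Step 3: From KG = 2, GN = 12, and ∠KGN = 60°, by the law of cosines:
  KN² = KG² + GN² - 2·KG·GN·cos(60°) = 4 + 144 - 24 = 124
  KN = 2·√31

Step 4: From BD = 10, BG = 8, DG = 7, by the inverse law of cosines:
  cos(∠DBG) = (BD² + BG² - DG²) / (2·BD·BG)
  ∠DBG = 44.05°

Step 5: From GB = 8, GD = 7, BD = 10, by the inverse law of cosines:
  cos(∠BGD) = (GB² + GD² - BD²) / (2·GB·GD)
  ∠BGD = 83.33°

Step 6: From DB = 10, DG = 7, BG = 8, by the inverse law of cosines:
  cos(∠BDG) = (DB² + DG² - BG²) / (2·DB·DG)
  ∠BDG = 52.62°

Step 7: From KN = 2·√31, NA = 11, and ∠KNA = 45°, by the law of cosines:
  KA² = KN² + NA² - 2·KN·NA·cos(45°) = 124 + 121 - 173.2 = 71.77
  KA ≈ 8.47

Step 8: From BG = 8, BI = 21.31, GI = 14, by the inverse law of cosines:
  cos(∠GBI) = (BG² + BI² - GI²) / (2·BG·BI)
  ∠GBI = 19.18°

Step 9: From BG = 8, BK = 9.52, GK = 2, by the inverse law of cosines:
  cos(∠GBK) = (BG² + BK² - GK²) / (2·BG·BK)
  ∠GBK = 8.54°

Step 10: From KB = 9.52, KG = 2, BG = 8, by the inverse law of cosines:
  cos(∠BKG) = (KB² + KG² - BG²) / (2·KB·KG)
  ∠BKG = 36.46°

Step 11: From KG = 2, KN = 2·√31, GN = 12, by the inverse law of cosines:
  cos(∠GKN) = (KG² + KN² - GN²) / (2·KG·KN)
  ∠GKN = 111.05°

Step 12: From IB = 21.31, IG = 14, BG = 8, by the inverse law of cosines:
  cos(∠BIG) = (IB² + IG² - BG²) / (2·IB·IG)
  ∠BIG = 10.82°

Step 13: From NG = 12, NK = 2·√31, GK = 2, by the inverse law of cosines:
  cos(∠GNK) = (NG² + NK² - GK²) / (2·NG·NK)
  ∠GNK = 8.95°

Step 14: From KA = 8.47, KN = 2·√31, AN = 11, by the inverse law of cosines:
  cos(∠AKN) = (KA² + KN² - AN²) / (2·KA·KN)
  ∠AKN = 66.65°

Step 15: From AK = 8.47, AN = 11, KN = 2·√31, by the inverse law of cosines:
  cos(∠KAN) = (AK² + AN² - KN²) / (2·AK·AN)
  ∠KAN = 68.35°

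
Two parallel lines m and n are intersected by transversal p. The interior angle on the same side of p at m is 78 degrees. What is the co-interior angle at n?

Co-interior angles sum to 180: 180 - 78 = 102 degrees.

102 degrees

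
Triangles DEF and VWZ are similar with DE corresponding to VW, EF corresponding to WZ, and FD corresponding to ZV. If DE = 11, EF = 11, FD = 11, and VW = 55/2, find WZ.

k = 55/2/11 = 5/2. WZ = 5/2 * 11 = 55/2.

55/2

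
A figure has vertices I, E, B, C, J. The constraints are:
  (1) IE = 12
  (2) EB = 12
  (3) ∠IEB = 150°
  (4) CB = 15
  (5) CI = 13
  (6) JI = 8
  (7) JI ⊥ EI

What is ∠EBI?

Step 1: By the law of cosines on triangle BEI: BI² = 12² + 12² − 2·12·12·cos(150°) = 537.42, so BI ≈ 23.18.
Step 2: By the inverse law of cosines on triangle EBI: cos(∠EBI) = (12² + 23.18² − 12²) / (2·12·23.18) = 537.42/556.37 = 0.9659, so ∠EBI = 15°.

Therefore, the measure of angle ∠EBI = 15°.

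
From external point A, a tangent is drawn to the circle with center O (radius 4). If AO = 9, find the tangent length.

The tangent, radius, and line from the external point to the center form a right triangle.
The right angle is where the tangent meets the radius.
By the Pythagorean theorem: tangent² + 4² = 9²
tangent² = 81 - 16 = 65
tangent = sqrt(65)

sqrt(65)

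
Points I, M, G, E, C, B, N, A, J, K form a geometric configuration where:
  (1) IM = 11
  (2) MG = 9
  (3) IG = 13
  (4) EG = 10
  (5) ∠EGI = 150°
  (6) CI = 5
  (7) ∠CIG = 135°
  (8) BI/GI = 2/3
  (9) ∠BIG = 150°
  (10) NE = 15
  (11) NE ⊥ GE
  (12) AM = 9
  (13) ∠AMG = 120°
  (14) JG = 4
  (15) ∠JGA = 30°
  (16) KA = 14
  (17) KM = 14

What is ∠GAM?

Step 1: By the law of cosines on triangle AMG: AG² = 9² + 9² − 2·9·9·cos(120°) = 243, so AG = 9·√3.
Step 2: By the inverse law of cosines on triangle GAM: cos(∠GAM) = ((9·√3)² + 9² − 9²) / (2·9·√3·9) = 243/280.59 = 0.866, so ∠GAM = 30°.

Therefore, the measure of angle ∠GAM = 30°.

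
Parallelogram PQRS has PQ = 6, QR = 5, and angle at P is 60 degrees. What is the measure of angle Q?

In a parallelogram, consecutive angles are supplementary (sum to 180°).
angle Q = 180 - angle P
angle Q = 180 - 60
angle Q = 120 degrees

120 degrees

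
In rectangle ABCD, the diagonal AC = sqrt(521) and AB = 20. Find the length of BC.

Using the Pythagorean theorem: d^2 = a^2 + b^2
b^2 = d^2 - a^2
b^2 = 521 - 400
b^2 = 121
b = sqrt(121) = 11

11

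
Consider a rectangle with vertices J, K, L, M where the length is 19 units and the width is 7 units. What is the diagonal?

Using the Pythagorean theorem:
d² = 19² + 7² = 361 + 49 = 410
d = sqrt(410)

sqrt(410)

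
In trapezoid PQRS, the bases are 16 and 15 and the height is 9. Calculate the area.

A trapezoid's area equals the midsegment times the height.
The midsegment is (16 + 15) / 2 = 31/2.
Area = 31/2 * 9 = 279/2.

279/2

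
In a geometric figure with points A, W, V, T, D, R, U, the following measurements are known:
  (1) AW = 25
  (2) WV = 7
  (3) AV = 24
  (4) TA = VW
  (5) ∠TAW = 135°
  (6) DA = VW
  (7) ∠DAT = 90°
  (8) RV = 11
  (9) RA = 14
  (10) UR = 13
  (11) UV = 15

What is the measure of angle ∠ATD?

From the given relations: TA = VW = 7; DA = VW = 7.
Step 1: By the law of cosines on triangle TAD: TD² = 7² + 7² − 2·7·7·cos(90°) = 98, so TD = 7·√2.
Step 2: By the inverse law of cosines on triangle ATD: cos(∠ATD) = (7² + (7·√2)² − 7²) / (2·7·7·√2) = 98/138.59 = 0.7071, so ∠ATD = 45°.

Therefore, the measure of angle ∠ATD = 45°.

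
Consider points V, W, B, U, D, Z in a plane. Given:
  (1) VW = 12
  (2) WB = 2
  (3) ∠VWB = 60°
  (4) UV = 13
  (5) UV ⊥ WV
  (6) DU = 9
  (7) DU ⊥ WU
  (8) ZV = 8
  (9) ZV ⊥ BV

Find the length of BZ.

Step 1: By the law of cosines on triangle BWV: BV² = 2² + 12² − 2·2·12·cos(60°) = 124, so BV = 2·√31.
Step 2: By the law of cosines on triangle BVZ: BZ² = (2·√31)² + 8² − 2·2·√31·8·cos(90°) = 188, so BZ = 2·√47.

Therefore, the length of BZ = 2·√47.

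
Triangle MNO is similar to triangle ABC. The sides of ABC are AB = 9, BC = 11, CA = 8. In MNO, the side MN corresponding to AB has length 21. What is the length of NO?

k = 21/9 = 7/3. NO = 7/3 * 11 = 77/3.

77/3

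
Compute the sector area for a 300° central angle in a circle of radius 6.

Sector area = πr² × θ/360
= π × 6² × 5/6
= π × 36 × 5/6
= 30*pi

30*pi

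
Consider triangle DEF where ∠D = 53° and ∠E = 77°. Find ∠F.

By the triangle angle sum property, the three interior angles of any triangle add up to 180°.
We know angle D = 53° and angle E = 77°, so their sum is 130°.
Therefore angle F = 180° - 130° = 50°.

50 degrees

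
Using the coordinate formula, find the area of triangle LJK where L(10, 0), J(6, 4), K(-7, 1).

Using the Shoelace formula for a triangle:
Area = (1/2)|x0(y1 - y2) + x1(y2 - y0) + x2(y0 - y1)|
Area = (1/2)|10(4 - 1) + 6(1 - 0) + -7(0 - 4)|
Area = (1/2)|30 + 6 + 28|
Area = (1/2)|64|
Area = (1/2)(64)
Area = 32

32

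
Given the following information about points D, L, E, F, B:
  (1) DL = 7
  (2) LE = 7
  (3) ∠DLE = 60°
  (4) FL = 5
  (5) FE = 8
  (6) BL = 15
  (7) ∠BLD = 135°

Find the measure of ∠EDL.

Step 1: By the law of cosines on triangle DLE: DE² = 7² + 7² − 2·7·7·cos(60°) = 49, so DE = 7.
Step 2: By the inverse law of cosines on triangle EDL: cos(∠EDL) = (7² + 7² − 7²) / (2·7·7) = 49/98 = 0.5, so ∠EDL = 60°.

Therefore, the measure of angle ∠EDL = 60°.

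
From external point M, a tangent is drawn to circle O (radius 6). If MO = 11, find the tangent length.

The tangent, radius, and line from the external point to the center form a right triangle.
The right angle is where the tangent meets the radius.
By the Pythagorean theorem: tangent² + 6² = 11²
tangent² = 121 - 36 = 85
tangent = sqrt(85)

sqrt(85)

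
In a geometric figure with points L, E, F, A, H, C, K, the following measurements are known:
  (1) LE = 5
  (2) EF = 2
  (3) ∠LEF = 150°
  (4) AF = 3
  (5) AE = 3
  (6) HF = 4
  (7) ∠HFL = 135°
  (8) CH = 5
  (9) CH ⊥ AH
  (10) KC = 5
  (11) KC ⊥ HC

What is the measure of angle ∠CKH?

Step 1: By the law of cosines on triangle KCH: KH² = 5² + 5² − 2·5·5·cos(90°) = 50, so KH = 5·√2.
Step 2: By the inverse law of cosines on triangle CKH: cos(∠CKH) = (5² + (5·√2)² − 5²) / (2·5·5·√2) = 50/70.71 = 0.7071, so ∠CKH = 45°.

Therefore, the measure of angle ∠CKH = 45°.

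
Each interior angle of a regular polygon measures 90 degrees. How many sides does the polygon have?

Exterior angle = 180 - 90 = 90. n = 360 / 90 = 4.

4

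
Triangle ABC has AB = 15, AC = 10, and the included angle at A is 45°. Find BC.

By the law of cosines: BC^2 = AB^2 + AC^2 - 2*AB*AC*cos(A)
BC^2 = 15^2 + 10^2 - 2*15*10*cos(45°)
BC^2 = 225 + 100 - 300*(sqrt(2)/2)
BC^2 = 325 - 150*sqrt(2)
BC = 5*sqrt(13 - 6*sqrt(2))

5*sqrt(13 - 6*sqrt(2))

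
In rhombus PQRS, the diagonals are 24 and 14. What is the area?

Area of a rhombus = (d1 * d2) / 2
Area = (24 * 14) / 2
Area = 336 / 2
Area = 168

168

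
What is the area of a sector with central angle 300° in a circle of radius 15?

Sector area = π(15²)(5/6) = 375*pi/2

375*pi/2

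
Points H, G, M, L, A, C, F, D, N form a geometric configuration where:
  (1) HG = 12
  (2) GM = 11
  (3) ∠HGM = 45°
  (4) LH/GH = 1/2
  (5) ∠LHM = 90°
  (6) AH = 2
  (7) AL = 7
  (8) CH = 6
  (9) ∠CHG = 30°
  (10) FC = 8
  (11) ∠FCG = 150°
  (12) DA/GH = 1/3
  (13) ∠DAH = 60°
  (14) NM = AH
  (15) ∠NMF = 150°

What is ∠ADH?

From the given relations: DA = 1/3·GH = 1/3·12 = 4.
Step 1: By the law of cosines on triangle DAH: DH² = 4² + 2² − 2·4·2·cos(60°) = 12, so DH = 2·√3.
Step 2: By the inverse law of cosines on triangle ADH: cos(∠ADH) = (4² + (2·√3)² − 2²) / (2·4·2·√3) = 24/27.71 = 0.866, so ∠ADH = 30°.

Therefore, the measure of angle ∠ADH = 30°.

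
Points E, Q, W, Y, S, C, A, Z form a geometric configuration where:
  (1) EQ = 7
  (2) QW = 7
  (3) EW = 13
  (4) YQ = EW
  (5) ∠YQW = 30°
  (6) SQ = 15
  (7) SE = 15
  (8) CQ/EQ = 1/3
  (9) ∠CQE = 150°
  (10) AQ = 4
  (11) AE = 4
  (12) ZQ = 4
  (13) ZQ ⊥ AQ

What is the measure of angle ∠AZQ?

Step 1: By the law of cosines on triangle ZQA: ZA² = 4² + 4² − 2·4·4·cos(90°) = 32, so ZA = 4·√2.
Step 2: By the inverse law of cosines on triangle AZQ: cos(∠AZQ) = ((4·√2)² + 4² − 4²) / (2·4·√2·4) = 32/45.25 = 0.7071, so ∠AZQ = 45°.

Therefore, the measure of angle ∠AZQ = 45°.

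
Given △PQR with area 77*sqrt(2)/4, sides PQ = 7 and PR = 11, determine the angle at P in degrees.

From the SAS area formula Area = (1/2)ab sin(C), rearranging gives sin(C) = 2*Area/(ab).
sin(C) = 2 * 77*sqrt(2)/4 / (77) = sqrt(2)/2.
Therefore C = arcsin(sqrt(2)/2) = 45°.
Since sin(180° - C) = sin(C), the obtuse angle 135° gives the same area, so C = 45° or C = 135°.

45° or 135°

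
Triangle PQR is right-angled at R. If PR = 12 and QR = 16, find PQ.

By the Pythagorean theorem: PQ^2 = PR^2 + QR^2
PQ^2 = 12^2 + 16^2 = 144 + 256 = 400
PQ = sqrt(400) = 20

20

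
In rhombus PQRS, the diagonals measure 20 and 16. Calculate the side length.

The diagonals of a rhombus bisect each other at right angles.
Half-diagonals: 20/2 = 10 and 16/2 = 8
side = sqrt(10^2 + 8^2)
side = sqrt(100 + 64)
side = sqrt(164) = 2*sqrt(41)

2*sqrt(41)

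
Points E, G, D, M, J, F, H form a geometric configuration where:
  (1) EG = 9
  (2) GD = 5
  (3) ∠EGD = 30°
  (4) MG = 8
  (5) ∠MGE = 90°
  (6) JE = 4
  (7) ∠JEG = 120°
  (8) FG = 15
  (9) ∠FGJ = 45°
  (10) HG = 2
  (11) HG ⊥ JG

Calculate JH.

Step 1: By the law of cosines on triangle JEG: JG² = 4² + 9² − 2·4·9·cos(120°) = 133, so JG = √133.
Step 2: By the law of cosines on triangle JGH: JH² = √133² + 2² − 2·√133·2·cos(90°) = 137, so JH = √137.

Therefore, the length of JH = √137.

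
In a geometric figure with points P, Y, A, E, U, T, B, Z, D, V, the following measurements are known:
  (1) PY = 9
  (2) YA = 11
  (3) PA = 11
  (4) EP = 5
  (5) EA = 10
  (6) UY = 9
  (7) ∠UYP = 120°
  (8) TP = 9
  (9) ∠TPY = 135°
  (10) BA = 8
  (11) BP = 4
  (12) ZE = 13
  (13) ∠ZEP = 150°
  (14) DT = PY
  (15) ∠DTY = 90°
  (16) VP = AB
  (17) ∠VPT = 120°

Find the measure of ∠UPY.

Step 1: By the law of cosines on triangle PYU: PU² = 9² + 9² − 2·9·9·cos(120°) = 243, so PU = 9·√3.
Step 2: By the inverse law of cosines on triangle UPY: cos(∠UPY) = ((9·√3)² + 9² − 9²) / (2·9·√3·9) = 243/280.59 = 0.866, so ∠UPY = 30°.

Therefore, the measure of angle ∠UPY = 30°.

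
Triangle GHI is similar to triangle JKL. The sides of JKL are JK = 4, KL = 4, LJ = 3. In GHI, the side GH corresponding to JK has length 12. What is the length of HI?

k = 12/4 = 3. HI = 3 * 4 = 12.

12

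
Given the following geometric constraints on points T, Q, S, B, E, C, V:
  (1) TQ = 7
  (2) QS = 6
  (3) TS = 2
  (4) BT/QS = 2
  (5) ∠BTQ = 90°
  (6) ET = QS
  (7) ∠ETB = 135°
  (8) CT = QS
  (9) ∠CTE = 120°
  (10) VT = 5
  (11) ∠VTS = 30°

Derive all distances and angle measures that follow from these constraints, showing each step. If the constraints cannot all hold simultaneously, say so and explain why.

The constraints are consistent.

From the given relations:
  BT = 2·QS = 2·6 = 12
  ET = QS = 6
  CT = QS = 6

Step 1: From QT = 7, TB = 12, and ∠QTB = 90°, by the law of cosines:
  QB² = QT² + TB² - 2·QT·TB·cos(90°) = 49 + 144 - 0 = 193
  QB = √193

Step 2: From ST = 2, TV = 5, and ∠STV = 30°, by the law of cosines:
  SV² = ST² + TV² - 2·ST·TV·cos(30°) = 4 + 25 - 17.32 = 11.68
  SV ≈ 3.42

Step 3: From BT = 12, TE = 6, and ∠BTE = 135°, by the law of cosines:
  BE² = BT² + TE² - 2·BT·TE·cos(135°) = 144 + 36 + 101.8 = 281.8
  BE ≈ 16.79

Step 4: From ET = 6, TC = 6, and ∠ETC = 120°, by the law of cosines:
  EC² = ET² + TC² - 2·ET·TC·cos(120°) = 36 + 36 + 36 = 108
  EC = 6·√3

Step 5: From TQ = 7, TS = 2, QS = 6, by the inverse law of cosines:
  cos(∠QTS) = (TQ² + TS² - QS²) / (2·TQ·TS)
  ∠QTS = 52.62°

Step 6: From QS = 6, QT = 7, ST = 2, by the inverse law of cosines:
  cos(∠SQT) = (QS² + QT² - ST²) / (2·QS·QT)
  ∠SQT = 15.36°

Step 7: From SQ = 6, ST = 2, QT = 7, by the inverse law of cosines:
  cos(∠QST) = (SQ² + ST² - QT²) / (2·SQ·ST)
  ∠QST = 112.02°

Step 8: From QB = √193, QT = 7, BT = 12, by the inverse law of cosines:
  cos(∠BQT) = (QB² + QT² - BT²) / (2·QB·QT)
  ∠BQT = 59.74°

Step 9: From ST = 2, SV = 3.42, TV = 5, by the inverse law of cosines:
  cos(∠TSV) = (ST² + SV² - TV²) / (2·ST·SV)
  ∠TSV = 132.99°

Step 10: From BE = 16.79, BT = 12, ET = 6, by the inverse law of cosines:
  cos(∠EBT) = (BE² + BT² - ET²) / (2·BE·BT)
  ∠EBT = 14.64°

Step 11: From BQ = √193, BT = 12, QT = 7, by the inverse law of cosines:
  cos(∠QBT) = (BQ² + BT² - QT²) / (2·BQ·BT)
  ∠QBT = 30.26°

Step 12: From EB = 16.79, ET = 6, BT = 12, by the inverse law of cosines:
  cos(∠BET) = (EB² + ET² - BT²) / (2·EB·ET)
  ∠BET = 30.36°

Step 13: From EC = 6·√3, ET = 6, CT = 6, by the inverse law of cosines:
  cos(∠CET) = (EC² + ET² - CT²) / (2·EC·ET)
  ∠CET = 30°

Step 14: From CE = 6·√3, CT = 6, ET = 6, by the inverse law of cosines:
  cos(∠ECT) = (CE² + CT² - ET²) / (2·CE·CT)
  ∠ECT = 30°

Step 15: From VS = 3.42, VT = 5, ST = 2, by the inverse law of cosines:
  cos(∠SVT) = (VS² + VT² - ST²) / (2·VS·VT)
  ∠SVT = 17.01°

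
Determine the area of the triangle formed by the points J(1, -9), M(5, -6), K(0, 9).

Using the Shoelace formula for a triangle:
Area = (1/2)|x0(y1 - y2) + x1(y2 - y0) + x2(y0 - y1)|
Area = (1/2)|1(-6 - 9) + 5(9 - -9) + 0(-9 - -6)|
Area = (1/2)|-15 + 90 + 0|
Area = (1/2)|75|
Area = (1/2)(75)
Area = 75/2

75/2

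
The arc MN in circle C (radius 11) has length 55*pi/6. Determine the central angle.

The full circumference is 2πr = 22*pi.
The arc is 55*pi/6 / 22*pi = 5/12 of the full circle.
So the central angle = 5/12 × 360° = 150°.

150°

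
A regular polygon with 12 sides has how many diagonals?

Total line segments between 12 vertices = C(12,2) = 66.
Subtract the 12 sides: 66 - 12 = 54 diagonals.

54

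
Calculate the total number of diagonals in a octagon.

Total line segments between 8 vertices = C(8,2) = 28.
Subtract the 8 sides: 28 - 8 = 20 diagonals.

20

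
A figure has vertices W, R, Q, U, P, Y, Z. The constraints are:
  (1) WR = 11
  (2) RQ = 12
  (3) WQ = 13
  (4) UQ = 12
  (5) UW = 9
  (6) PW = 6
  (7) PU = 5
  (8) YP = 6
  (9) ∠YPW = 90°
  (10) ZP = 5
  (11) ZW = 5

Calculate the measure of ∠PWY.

Step 1: By the law of cosines on triangle WPY: WY² = 6² + 6² − 2·6·6·cos(90°) = 72, so WY = 6·√2.
Step 2: By the inverse law of cosines on triangle PWY: cos(∠PWY) = (6² + (6·√2)² − 6²) / (2·6·6·√2) = 72/101.82 = 0.7071, so ∠PWY = 45°.

Therefore, the measure of angle ∠PWY = 45°.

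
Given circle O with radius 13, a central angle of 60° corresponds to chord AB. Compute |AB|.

Chord length = 2r sin(θ/2)
= 2 × 13 × sin(60°/2)
= 2 × 13 × sin(30°)
= 13

13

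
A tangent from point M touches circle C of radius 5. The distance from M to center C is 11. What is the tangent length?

tangent = √(d² - r²) = √(11² - 5²) = √(121 - 25) = √96 = 4*sqrt(6)

4*sqrt(6)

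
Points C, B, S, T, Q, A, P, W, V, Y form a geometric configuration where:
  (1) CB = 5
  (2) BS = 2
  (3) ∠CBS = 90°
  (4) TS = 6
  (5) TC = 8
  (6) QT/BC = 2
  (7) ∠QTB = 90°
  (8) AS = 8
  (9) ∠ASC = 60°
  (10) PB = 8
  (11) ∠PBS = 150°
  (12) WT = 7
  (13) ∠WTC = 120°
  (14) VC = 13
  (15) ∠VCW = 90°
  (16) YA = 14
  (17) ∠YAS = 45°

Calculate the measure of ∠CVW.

Step 1: By the law of cosines on triangle CTW: CW² = 8² + 7² − 2·8·7·cos(120°) = 169, so CW = 13.
Step 2: By the law of cosines on triangle VCW: VW² = 13² + 13² − 2·13·13·cos(90°) = 338, so VW = 13·√2.
Step 3: By the inverse law of cosines on triangle CVW: cos(∠CVW) = (13² + (13·√2)² − 13²) / (2·13·13·√2) = 338/478 = 0.7071, so ∠CVW = 45°.

Therefore, the measure of angle ∠CVW = 45°.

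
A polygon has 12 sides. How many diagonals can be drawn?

The number of diagonals in an n-gon is n(n - 3)/2.
For n = 12: 12(12 - 3)/2 = 12 × 9 / 2 = 54.

54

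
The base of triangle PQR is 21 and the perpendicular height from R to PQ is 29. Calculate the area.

A triangle's area is half the area of a rectangle with the same base and height.
Area = (1/2) * 21 * 29 = 609/2.

609/2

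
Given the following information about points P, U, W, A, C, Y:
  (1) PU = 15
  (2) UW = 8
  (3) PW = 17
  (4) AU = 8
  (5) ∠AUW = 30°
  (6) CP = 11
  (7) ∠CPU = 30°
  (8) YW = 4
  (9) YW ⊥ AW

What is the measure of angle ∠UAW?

Step 1: By the law of cosines on triangle AUW: AW² = 8² + 8² − 2·8·8·cos(30°) = 17.15, so AW ≈ 4.14.
Step 2: By the inverse law of cosines on triangle UAW: cos(∠UAW) = (8² + 4.14² − 8²) / (2·8·4.14) = 17.15/66.26 = 0.2588, so ∠UAW = 75°.

Therefore, the measure of angle ∠UAW = 75°.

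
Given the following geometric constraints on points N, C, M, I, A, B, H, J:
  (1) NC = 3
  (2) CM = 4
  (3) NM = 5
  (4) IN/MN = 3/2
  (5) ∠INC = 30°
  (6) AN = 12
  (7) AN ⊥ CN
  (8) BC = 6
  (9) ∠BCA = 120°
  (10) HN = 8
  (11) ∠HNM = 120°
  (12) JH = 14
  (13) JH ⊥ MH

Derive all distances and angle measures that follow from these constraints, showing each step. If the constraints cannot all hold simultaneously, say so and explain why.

The constraints are consistent.

From the given relations:
  IN = 3/2·MN = 3/2·5 ≈ 7.5

Step 1: From CN = 3, NI = 7.5, and ∠CNI = 30°, by the law of cosines:
  CI² = CN² + NI² - 2·CN·NI·cos(30°) = 9 + 56.25 - 38.97 = 26.28
  CI ≈ 5.13

Step 2: From CN = 3, NA = 12, and ∠CNA = 90°, by the law of cosines:
  CA² = CN² + NA² - 2·CN·NA·cos(90°) = 9 + 144 - 0 = 153
  CA = 3·√17

Step 3: From MN = 5, NH = 8, and ∠MNH = 120°, by the law of cosines:
  MH² = MN² + NH² - 2·MN·NH·cos(120°) = 25 + 64 + 40 = 129
  MH = √129

Step 4: From NC = 3, NM = 5, CM = 4, by the inverse law of cosines:
  cos(∠CNM) = (NC² + NM² - CM²) / (2·NC·NM)
  ∠CNM = 53.13°

Step 5: From CM = 4, CN = 3, MN = 5, by the inverse law of cosines:
  cos(∠MCN) = (CM² + CN² - MN²) / (2·CM·CN)
  ∠MCN = 90°

Step 6: From MC = 4, MN = 5, CN = 3, by the inverse law of cosines:
  cos(∠CMN) = (MC² + MN² - CN²) / (2·MC·MN)
  ∠CMN = 36.87°

Step 7: From MH = √129, HJ = 14, and ∠MHJ = 90°, by the law of cosines:
  MJ² = MH² + HJ² - 2·MH·HJ·cos(90°) = 129 + 196 - 0 = 325
  MJ = 5·√13

Step 8: From AC = 3·√17, CB = 6, and ∠ACB = 120°, by the law of cosines:
  AB² = AC² + CB² - 2·AC·CB·cos(120°) = 153 + 36 + 74.22 = 263.2
  AB ≈ 16.22

Step 9: From CA = 3·√17, CN = 3, AN = 12, by the inverse law of cosines:
  cos(∠ACN) = (CA² + CN² - AN²) / (2·CA·CN)
  ∠ACN = 75.96°

Step 10: From CI = 5.13, CN = 3, IN = 7.5, by the inverse law of cosines:
  cos(∠ICN) = (CI² + CN² - IN²) / (2·CI·CN)
  ∠ICN = 132.99°

Step 11: From MH = √129, MN = 5, HN = 8, by the inverse law of cosines:
  cos(∠HMN) = (MH² + MN² - HN²) / (2·MH·MN)
  ∠HMN = 37.59°

Step 12: From IC = 5.13, IN = 7.5, CN = 3, by the inverse law of cosines:
  cos(∠CIN) = (IC² + IN² - CN²) / (2·IC·IN)
  ∠CIN = 17.01°

Step 13: From AC = 3·√17, AN = 12, CN = 3, by the inverse law of cosines:
  cos(∠CAN) = (AC² + AN² - CN²) / (2·AC·AN)
  ∠CAN = 14.04°

Step 14: From HM = √129, HN = 8, MN = 5, by the inverse law of cosines:
  cos(∠MHN) = (HM² + HN² - MN²) / (2·HM·HN)
  ∠MHN = 22.41°

Step 15: From MH = √129, MJ = 5·√13, HJ = 14, by the inverse law of cosines:
  cos(∠HMJ) = (MH² + MJ² - HJ²) / (2·MH·MJ)
  ∠HMJ = 50.95°

Step 16: From AB = 16.22, AC = 3·√17, BC = 6, by the inverse law of cosines:
  cos(∠BAC) = (AB² + AC² - BC²) / (2·AB·AC)
  ∠BAC = 18.68°

Step 17: From BA = 16.22, BC = 6, AC = 3·√17, by the inverse law of cosines:
  cos(∠ABC) = (BA² + BC² - AC²) / (2·BA·BC)
  ∠ABC = 41.32°

Step 18: From JH = 14, JM = 5·√13, HM = √129, by the inverse law of cosines:
  cos(∠HJM) = (JH² + JM² - HM²) / (2·JH·JM)
  ∠HJM = 39.05°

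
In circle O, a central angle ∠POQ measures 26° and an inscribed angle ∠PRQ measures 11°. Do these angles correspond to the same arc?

By the inscribed angle theorem, the inscribed angle for a central angle of 26° should be 26° / 2 = 13°.
The given inscribed angle is 11°, which does not equal 13°.
Therefore, no, they do not correspond to the same arc.

No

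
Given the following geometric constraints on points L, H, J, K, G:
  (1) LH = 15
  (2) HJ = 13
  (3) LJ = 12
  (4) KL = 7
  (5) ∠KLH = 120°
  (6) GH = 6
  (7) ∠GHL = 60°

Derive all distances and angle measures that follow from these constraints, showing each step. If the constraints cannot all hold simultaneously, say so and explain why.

The constraints are consistent.

Step 1: From LH = 15, HG = 6, and ∠LHG = 60°, by the law of cosines:
  LG² = LH² + HG² - 2·LH·HG·cos(60°) = 225 + 36 - 90 = 171
  LG = 3·√19

Step 2: From HL = 15, LK = 7, and ∠HLK = 120°, by the law of cosines:
  HK² = HL² + LK² - 2·HL·LK·cos(120°) = 225 + 49 + 105 = 379
  HK ≈ 19.47

Step 3: From LH = 15, LJ = 12, HJ = 13, by the inverse law of cosines:
  cos(∠HLJ) = (LH² + LJ² - HJ²) / (2·LH·LJ)
  ∠HLJ = 56.25°

Step 4: From HJ = 13, HL = 15, JL = 12, by the inverse law of cosines:
  cos(∠JHL) = (HJ² + HL² - JL²) / (2·HJ·HL)
  ∠JHL = 50.13°

Step 5: From JH = 13, JL = 12, HL = 15, by the inverse law of cosines:
  cos(∠HJL) = (JH² + JL² - HL²) / (2·JH·JL)
  ∠HJL = 73.62°

Step 6: From LG = 3·√19, LH = 15, GH = 6, by the inverse law of cosines:
  cos(∠GLH) = (LG² + LH² - GH²) / (2·LG·LH)
  ∠GLH = 23.41°

Step 7: From HK = 19.47, HL = 15, KL = 7, by the inverse law of cosines:
  cos(∠KHL) = (HK² + HL² - KL²) / (2·HK·HL)
  ∠KHL = 18.14°

Step 8: From KH = 19.47, KL = 7, HL = 15, by the inverse law of cosines:
  cos(∠HKL) = (KH² + KL² - HL²) / (2·KH·KL)
  ∠HKL = 41.86°

Step 9: From GH = 6, GL = 3·√19, HL = 15, by the inverse law of cosines:
  cos(∠HGL) = (GH² + GL² - HL²) / (2·GH·GL)
  ∠HGL = 96.59°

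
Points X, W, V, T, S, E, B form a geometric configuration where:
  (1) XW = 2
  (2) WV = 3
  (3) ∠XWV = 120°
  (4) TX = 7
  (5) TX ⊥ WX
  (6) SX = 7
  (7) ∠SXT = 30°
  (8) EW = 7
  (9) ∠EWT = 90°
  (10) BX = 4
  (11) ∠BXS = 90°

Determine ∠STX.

Step 1: By the law of cosines on triangle TXS: TS² = 7² + 7² − 2·7·7·cos(30°) = 13.13, so TS ≈ 3.62.
Step 2: By the inverse law of cosines on triangle STX: cos(∠STX) = (3.62² + 7² − 7²) / (2·3.62·7) = 13.13/50.73 = 0.2588, so ∠STX = 75°.

Therefore, the measure of angle ∠STX = 75°.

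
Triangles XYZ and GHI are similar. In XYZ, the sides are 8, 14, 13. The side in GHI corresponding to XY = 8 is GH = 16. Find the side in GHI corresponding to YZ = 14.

Since the triangles are similar, the ratio of corresponding sides is constant.
Scale factor k = GH / XY = 16 / 8 = 2
HI = k * YZ = 2 * 14 = 28

28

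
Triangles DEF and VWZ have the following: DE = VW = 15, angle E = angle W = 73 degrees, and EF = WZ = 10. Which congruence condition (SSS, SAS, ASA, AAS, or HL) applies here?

The given information provides:
DE = VW = 15, angle E = angle W = 73 degrees, and EF = WZ = 10
This matches the SAS congruence theorem.
Two pairs of corresponding sides and the included angle are equal (Side-Angle-Side).

SAS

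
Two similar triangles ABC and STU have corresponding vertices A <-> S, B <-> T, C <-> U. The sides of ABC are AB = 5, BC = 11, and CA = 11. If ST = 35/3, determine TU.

Since the triangles are similar, the ratio of corresponding sides is constant.
Scale factor k = ST / AB = 35/3 / 5 = 7/3
TU = k * BC = 7/3 * 11 = 77/3

77/3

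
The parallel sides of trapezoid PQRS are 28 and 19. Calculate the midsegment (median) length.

The midsegment (median) of a trapezoid connects the midpoints of the non-parallel sides.
Its length is the average of the two bases: (28 + 19) / 2 = 47/2.

47/2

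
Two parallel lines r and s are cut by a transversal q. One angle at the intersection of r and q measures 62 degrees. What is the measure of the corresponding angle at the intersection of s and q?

When a transversal crosses parallel lines, angles in the same position at each intersection are called corresponding angles.
These are always equal, so the answer is 62 degrees.

62 degrees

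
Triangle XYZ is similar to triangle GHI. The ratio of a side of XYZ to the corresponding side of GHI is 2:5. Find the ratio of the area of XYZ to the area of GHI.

Area scales with the square of linear dimensions. If every length is multiplied by 2/5, then the area is multiplied by (2/5)^2 = 4/25.
The area ratio is 4:25.

4:25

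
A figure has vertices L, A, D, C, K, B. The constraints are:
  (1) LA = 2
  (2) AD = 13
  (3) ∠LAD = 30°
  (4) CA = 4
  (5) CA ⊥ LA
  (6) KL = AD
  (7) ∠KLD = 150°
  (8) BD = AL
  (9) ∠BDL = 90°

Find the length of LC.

Step 1: By the law of cosines on triangle LAC: LC² = 2² + 4² − 2·2·4·cos(90°) = 20, so LC = 2·√5.

Therefore, the length of LC = 2·√5.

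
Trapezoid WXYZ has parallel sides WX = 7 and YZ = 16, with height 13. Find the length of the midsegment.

The midsegment (median) of a trapezoid connects the midpoints of the non-parallel sides.
Its length is the average of the two bases: (7 + 16) / 2 = 23/2.

23/2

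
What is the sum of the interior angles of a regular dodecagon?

The sum of interior angles of an n-sided polygon is (n - 2) * 180.
For n = 12: (12 - 2) * 180 = 10 * 180 = 1800 degrees.

1800 degrees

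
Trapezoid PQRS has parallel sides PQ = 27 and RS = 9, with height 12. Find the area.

Area = (27 + 9) * 12 / 2 = 432 / 2 = 216

216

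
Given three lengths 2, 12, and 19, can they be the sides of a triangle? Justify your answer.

No.
The triangle inequality is violated: 2 + 12 = 14 ≤ 19.
These lengths cannot form a triangle.

No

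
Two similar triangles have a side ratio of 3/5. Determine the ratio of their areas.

The ratio of areas of similar triangles equals the square of the side ratio.
Side ratio = 3:5
Area ratio = (3/5)^2 = 9/25 = 9:25

9:25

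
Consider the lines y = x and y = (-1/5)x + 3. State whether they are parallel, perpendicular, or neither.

Slope of line 1: m1 = 1
Slope of line 2: m2 = -1/5
m1 != m2 and m1*m2 = -1/5 != -1. Neither.

Neither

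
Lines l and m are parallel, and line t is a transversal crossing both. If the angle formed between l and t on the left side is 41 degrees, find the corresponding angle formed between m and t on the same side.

Corresponding angles formed by parallel lines and a transversal are equal.
The given angle is 41 degrees.
The corresponding angle = 41 degrees.

41 degrees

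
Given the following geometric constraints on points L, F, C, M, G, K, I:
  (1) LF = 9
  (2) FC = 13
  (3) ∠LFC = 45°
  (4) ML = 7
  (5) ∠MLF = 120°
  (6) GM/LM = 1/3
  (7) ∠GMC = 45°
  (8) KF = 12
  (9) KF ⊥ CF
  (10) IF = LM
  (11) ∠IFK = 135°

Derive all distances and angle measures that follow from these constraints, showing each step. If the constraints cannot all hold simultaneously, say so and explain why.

The constraints are consistent.

From the given relations:
  GM = 1/3·LM = 1/3·7 ≈ 2.33
  IF = LM = 7

Step 1: From LF = 9, FC = 13, and ∠LFC = 45°, by the law of cosines:
  LC² = LF² + FC² - 2·LF·FC·cos(45°) = 81 + 169 - 165.5 = 84.54
  LC ≈ 9.19

Step 2: From FL = 9, LM = 7, and ∠FLM = 120°, by the law of cosines:
  FM² = FL² + LM² - 2·FL·LM·cos(120°) = 81 + 49 + 63 = 193
  FM = √193

Step 3: From CF = 13, FK = 12, and ∠CFK = 90°, by the law of cosines:
  CK² = CF² + FK² - 2·CF·FK·cos(90°) = 169 + 144 - 0 = 313
  CK ≈ 17.69

Step 4: From KF = 12, FI = 7, and ∠KFI = 135°, by the law of cosines:
  KI² = KF² + FI² - 2·KF·FI·cos(135°) = 144 + 49 + 118.8 = 311.8
  KI ≈ 17.66

Step 5: From LC = 9.19, LF = 9, CF = 13, by the inverse law of cosines:
  cos(∠CLF) = (LC² + LF² - CF²) / (2·LC·LF)
  ∠CLF = 91.2°

Step 6: From FL = 9, FM = √193, LM = 7, by the inverse law of cosines:
  cos(∠LFM) = (FL² + FM² - LM²) / (2·FL·FM)
  ∠LFM = 25.87°

Step 7: From CF = 13, CK = 17.69, FK = 12, by the inverse law of cosines:
  cos(∠FCK) = (CF² + CK² - FK²) / (2·CF·CK)
  ∠FCK = 42.71°

Step 8: From CF = 13, CL = 9.19, FL = 9, by the inverse law of cosines:
  cos(∠FCL) = (CF² + CL² - FL²) / (2·CF·CL)
  ∠FCL = 43.8°

Step 9: From MF = √193, ML = 7, FL = 9, by the inverse law of cosines:
  cos(∠FML) = (MF² + ML² - FL²) / (2·MF·ML)
  ∠FML = 34.13°

Step 10: From KC = 17.69, KF = 12, CF = 13, by the inverse law of cosines:
  cos(∠CKF) = (KC² + KF² - CF²) / (2·KC·KF)
  ∠CKF = 47.29°

Step 11: From KF = 12, KI = 17.66, FI = 7, by the inverse law of cosines:
  cos(∠FKI) = (KF² + KI² - FI²) / (2·KF·KI)
  ∠FKI = 16.28°

Step 12: From IF = 7, IK = 17.66, FK = 12, by the inverse law of cosines:
  cos(∠FIK) = (IF² + IK² - FK²) / (2·IF·IK)
  ∠FIK = 28.72°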